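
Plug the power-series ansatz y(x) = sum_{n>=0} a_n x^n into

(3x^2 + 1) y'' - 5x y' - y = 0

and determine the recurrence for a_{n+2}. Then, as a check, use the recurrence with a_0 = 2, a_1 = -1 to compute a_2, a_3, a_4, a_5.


Substitute y = sum_n a_n x^n.
(1 + 3 x^2) y'' contributes (n+2)(n+1) a_{n+2} + 3 n(n-1) a_n at x^n.
-5 x y'(x) contributes -5 n a_n at x^n.
-y(x) contributes -1 a_n at x^n.
Matching x^n: (n+2)(n+1) a_{n+2} + (3 n(n-1) - 5 n - 1) a_n = 0.
Thus a_{n+2} = (-3 n(n-1) + 5 n + 1) / ((n+1)(n+2)) * a_n.

Check with a_0 = 2, a_1 = -1 (apply the recurrence for n = 0, 1, 2, 3): a_0 = 2, a_1 = -1, a_2 = 1, a_3 = -1, a_4 = 5/12, a_5 = 1/10.

a_(n+2) = (-3 n(n-1) + 5 n + 1) / ((n+1)(n+2)) * a_n; check: a_0 = 2, a_1 = -1, a_2 = 1, a_3 = -1, a_4 = 5/12, a_5 = 1/10


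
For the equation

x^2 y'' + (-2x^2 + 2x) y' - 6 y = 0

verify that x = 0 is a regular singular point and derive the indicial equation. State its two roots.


Divide by x^2 to reach normal form y'' + P_1(x) y' + P_2(x) y = 0 with P_1(x) = -2 + 2/x and P_2(x) = -6/x^2.
x = 0 is a singular point because the y'-coefficient -2 + 2/x has a pole at x = 0 and the y-coefficient -6/x^2 has a pole at x = 0.
It is a regular singular point because x P_1(x) = p(x) = 2 - 2x and x^2 P_2(x) = q(x) = -6 are polynomials, hence analytic at x = 0.
p(0) = 2,  q(0) = -6.
Indicial equation: r(r-1) + p(0) r + q(0) = 0, i.e. r^2 + (p(0) - 1) r + q(0) = 0, i.e. r^2 + 1 r - 6 = 0.
Discriminant: (1)^2 - 4(-6) = 25, so r = (-1 ± 5)/2.
Solving: r_1 = 2, r_2 = -3.

indicial: r^2 + 1 r - 6 = 0; roots r_1 = 2, r_2 = -3


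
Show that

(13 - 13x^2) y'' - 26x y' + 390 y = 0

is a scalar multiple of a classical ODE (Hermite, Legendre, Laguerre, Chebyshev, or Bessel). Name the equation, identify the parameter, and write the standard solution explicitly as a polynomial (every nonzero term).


All three coefficients share the factor 13; dividing through by 13 gives  (1 - x^2) y'' - 2x y' + 30 y = 0.
This matches the Legendre equation (1 - x^2) y'' - 2x y' + n(n+1) y = 0 (note the -2x y' term) with n(n+1) = 30, so n = 5; the polynomial solution is P_5(x).
With y = sum_k a_k x^k, matching x^k gives (k+2)(k+1) a_{k+2} = [k(k+1) - n(n+1)] a_k = (k - 5)(k + 6) a_k. The right side vanishes at k = 5, so the series with the parity of 5 terminates at degree 5.
Standard normalization (P_n(1) = 1): leading coefficient (2n)!/(2^n (n!)^2) = 3628800/(32*14400) = 63/8, so a_5 = 63/8. Work downward with a_k = (k+1)(k+2) a_{k+2} / ((k - 5)(k + 6)):
  a_3 = (4)(5)(63/8) / ((3 - 5)(3 + 6)) = (315/2)/(-18) = -35/4
  a_1 = (2)(3)(-35/4) / ((1 - 5)(1 + 6)) = (-105/2)/(-28) = 15/8
Hence P_5(x) = 63 x^5/8 - 35 x^3/4 + 15 x/8.

P_5(x); series = 63 x^5/8 - 35 x^3/4 + 15 x/8


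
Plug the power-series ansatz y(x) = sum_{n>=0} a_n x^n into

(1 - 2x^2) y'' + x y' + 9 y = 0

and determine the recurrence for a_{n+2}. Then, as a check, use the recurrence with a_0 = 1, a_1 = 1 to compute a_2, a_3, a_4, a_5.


Substitute y = sum_n a_n x^n.
(1 - 2 x^2) y'' contributes (n+2)(n+1) a_{n+2} - 2 n(n-1) a_n at x^n.
x y'(x) contributes n a_n at x^n.
9 y(x) contributes 9 a_n at x^n.
Matching x^n: (n+2)(n+1) a_{n+2} + (-2 n(n-1) + n + 9) a_n = 0.
Thus a_{n+2} = (2 n(n-1) - n - 9) / ((n+1)(n+2)) * a_n.

Check with a_0 = 1, a_1 = 1 (apply the recurrence for n = 0, 1, 2, 3): a_0 = 1, a_1 = 1, a_2 = -9/2, a_3 = -5/3, a_4 = 21/8, a_5 = 0.

a_(n+2) = (2 n(n-1) - n - 9) / ((n+1)(n+2)) * a_n; check: a_0 = 1, a_1 = 1, a_2 = -9/2, a_3 = -5/3, a_4 = 21/8, a_5 = 0


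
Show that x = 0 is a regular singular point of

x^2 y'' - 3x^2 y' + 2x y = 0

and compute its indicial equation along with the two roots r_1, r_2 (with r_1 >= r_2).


Divide by x^2 to reach normal form y'' + P_1(x) y' + P_2(x) y = 0 with P_1(x) = -3 and P_2(x) = 2/x.
x = 0 is a singular point because the y-coefficient 2/x has a pole at x = 0.
It is a regular singular point because x P_1(x) = p(x) = -3x and x^2 P_2(x) = q(x) = 2x are polynomials, hence analytic at x = 0.
p(0) = 0,  q(0) = 0.
Indicial equation: r(r-1) + p(0) r + q(0) = 0, i.e. r^2 + (p(0) - 1) r + q(0) = 0, i.e. r^2 - 1 r = 0.
Discriminant: (-1)^2 - 4(0) = 1, so r = (1 ± 1)/2.
Solving: r_1 = 1, r_2 = 0.

indicial: r^2 - 1 r = 0; roots r_1 = 1, r_2 = 0


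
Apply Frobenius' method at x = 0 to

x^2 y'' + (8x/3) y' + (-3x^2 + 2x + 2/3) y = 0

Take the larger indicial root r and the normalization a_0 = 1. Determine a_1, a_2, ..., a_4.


Write in Frobenius form y'' + (p(x)/x) y' + (q(x)/x^2) y = 0:
  p(x) = 8/3,  q(x) = -3x^2 + 2x + 2/3.
Indicial equation: r(r-1) + (8/3) r + (2/3) = 0 -> roots r_1 = -2/3, r_2 = -1.
Take r = r_1 = -2/3. Let y(x) = x^r sum_{n>=0} a_n x^n with a_0 = 1.
Substitute y = x^r sum a_n x^n and match x^{r+n}. The recurrence is
  D(n) a_n + 2 a_{n-1} - 3 a_{n-2} = 0,  where D(n) = (r+n)(r+n-1) + (8/3)(r+n) + (2/3).
  a_n = [-2 a_{n-1} + 3 a_{n-2}] / D(n).
Since the indicial polynomial factors as (r - r_1)(r - r_2), D(n) = (r_1 + n - r_1)(r_1 + n - r_2) = n(n + 1/3).
Evaluating step by step (a_0 = 1):
  n = 1: D(1) = 1(1 + 1/3) = 4/3; numerator = -2(1) = -2; a_1 = (-2)/(4/3) = -3/2
  n = 2: D(2) = 2(2 + 1/3) = 14/3; numerator = -2(-3/2) + 3(1) = 6; a_2 = (6)/(14/3) = 9/7
  n = 3: D(3) = 3(3 + 1/3) = 10; numerator = -2(9/7) + 3(-3/2) = -99/14; a_3 = (-99/14)/(10) = -99/140
  n = 4: D(4) = 4(4 + 1/3) = 52/3; numerator = -2(-99/140) + 3(9/7) = 369/70; a_4 = (369/70)/(52/3) = 1107/3640

r = -2/3; a_0 = 1; a_1 = -3/2; a_2 = 9/7; a_3 = -99/140; a_4 = 1107/3640


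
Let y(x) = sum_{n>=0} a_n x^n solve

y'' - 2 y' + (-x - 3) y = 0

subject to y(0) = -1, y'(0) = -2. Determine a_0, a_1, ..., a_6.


Ansatz: y(x) = sum_{n>=0} a_n x^n, so y'(x) = sum_{n>=1} n a_n x^(n-1) and y''(x) = sum_{n>=2} n(n-1) a_n x^(n-2).
Substitute into P(x) y'' + Q(x) y' + R(x) y = 0 with P(x) = 1, Q(x) = -2, R(x) = -x - 3, and match powers of x.
Initial conditions: a_0 = -1, a_1 = -2.
Setting the coefficient of each power of x to zero and solving order by order (substituting the coefficients already found):
  x^0: 2 a_2 - 2 a_1 - 3 a_0 = 0  ->  2 a_2 = 2 a_1 + 3 a_0 = -7  ->  a_2 = -7/2
  x^1: 6 a_3 - 4 a_2 - 3 a_1 - a_0 = 0  ->  6 a_3 = 4 a_2 + 3 a_1 + a_0 = -21  ->  a_3 = -7/2
  x^2: 12 a_4 - 6 a_3 - 3 a_2 - a_1 = 0  ->  12 a_4 = 6 a_3 + 3 a_2 + a_1 = -67/2  ->  a_4 = -67/24
  x^3: 20 a_5 - 8 a_4 - 3 a_3 - a_2 = 0  ->  20 a_5 = 8 a_4 + 3 a_3 + a_2 = -109/3  ->  a_5 = -109/60
  x^4: 30 a_6 - 10 a_5 - 3 a_4 - a_3 = 0  ->  30 a_6 = 10 a_5 + 3 a_4 + a_3 = -721/24  ->  a_6 = -721/720
Truncated series: y(x) = -1 - 2 x - (7/2) x^2 - (7/2) x^3 - (67/24) x^4 - (109/60) x^5 - (721/720) x^6 + O(x^7).

a_0 = -1; a_1 = -2; a_2 = -7/2; a_3 = -7/2; a_4 = -67/24; a_5 = -109/60; a_6 = -721/720


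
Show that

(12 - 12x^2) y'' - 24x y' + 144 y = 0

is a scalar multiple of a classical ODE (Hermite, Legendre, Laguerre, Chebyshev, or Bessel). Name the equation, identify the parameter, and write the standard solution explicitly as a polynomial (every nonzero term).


All three coefficients share the factor 12; dividing through by 12 gives  (1 - x^2) y'' - 2x y' + 12 y = 0.
This matches the Legendre equation (1 - x^2) y'' - 2x y' + n(n+1) y = 0 (note the -2x y' term) with n(n+1) = 12, so n = 3; the polynomial solution is P_3(x).
With y = sum_k a_k x^k, matching x^k gives (k+2)(k+1) a_{k+2} = [k(k+1) - n(n+1)] a_k = (k - 3)(k + 4) a_k. The right side vanishes at k = 3, so the series with the parity of 3 terminates at degree 3.
Standard normalization (P_n(1) = 1): leading coefficient (2n)!/(2^n (n!)^2) = 720/(8*36) = 5/2, so a_3 = 5/2. Work downward with a_k = (k+1)(k+2) a_{k+2} / ((k - 3)(k + 4)):
  a_1 = (2)(3)(5/2) / ((1 - 3)(1 + 4)) = 15/(-10) = -3/2
Hence P_3(x) = 5 x^3/2 - 3 x/2.

P_3(x); series = 5 x^3/2 - 3 x/2


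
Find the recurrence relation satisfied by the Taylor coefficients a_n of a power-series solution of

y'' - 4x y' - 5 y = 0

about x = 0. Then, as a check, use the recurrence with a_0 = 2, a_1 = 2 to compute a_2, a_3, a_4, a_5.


Substitute y = sum_n a_n x^n.
y''(x) has coefficient (n+2)(n+1) a_{n+2} at x^n;
-4 x y'(x) has coefficient -4 n a_n at x^n (shift);
-5 y(x) has coefficient -5 a_n at x^n.
Matching x^n: (n+2)(n+1) a_{n+2} + (-4n - 5) a_n = 0.
Thus a_{n+2} = (4n + 5) / ((n+1)(n+2)) * a_n.

Check with a_0 = 2, a_1 = 2 (apply the recurrence for n = 0, 1, 2, 3): a_0 = 2, a_1 = 2, a_2 = 5, a_3 = 3, a_4 = 65/12, a_5 = 51/20.

a_(n+2) = (4n + 5) / ((n+1)(n+2)) * a_n; check: a_0 = 2, a_1 = 2, a_2 = 5, a_3 = 3, a_4 = 65/12, a_5 = 51/20


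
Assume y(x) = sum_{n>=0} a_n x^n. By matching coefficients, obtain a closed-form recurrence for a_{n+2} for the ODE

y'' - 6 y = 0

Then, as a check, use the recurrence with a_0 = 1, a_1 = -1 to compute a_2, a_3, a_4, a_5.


Substitute y = sum_n a_n x^n into y'' + (const) y = 0.
y''(x) = sum_{n>=0} (n+2)(n+1) a_{n+2} x^n.
The ODE becomes sum_n [(n+2)(n+1) a_{n+2} - 6 a_n] x^n = 0.
Setting each coefficient to zero gives the recurrence:
  (n+2)(n+1) a_{n+2} - 6 a_n = 0,
  a_{n+2} = 6 / ((n+1)(n+2)) a_n.

Check with a_0 = 1, a_1 = -1 (apply the recurrence for n = 0, 1, 2, 3): a_0 = 1, a_1 = -1, a_2 = 3, a_3 = -1, a_4 = 3/2, a_5 = -3/10.

a_{n+2} = 6/((n+1)(n+2)) * a_n; check: a_0 = 1, a_1 = -1, a_2 = 3, a_3 = -1, a_4 = 3/2, a_5 = -3/10


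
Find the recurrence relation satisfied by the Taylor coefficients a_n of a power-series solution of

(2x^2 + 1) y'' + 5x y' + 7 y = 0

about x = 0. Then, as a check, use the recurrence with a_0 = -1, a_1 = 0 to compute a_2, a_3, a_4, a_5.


Substitute y = sum_n a_n x^n.
(1 + 2 x^2) y'' contributes (n+2)(n+1) a_{n+2} + 2 n(n-1) a_n at x^n.
5 x y'(x) contributes 5 n a_n at x^n.
7 y(x) contributes 7 a_n at x^n.
Matching x^n: (n+2)(n+1) a_{n+2} + (2 n(n-1) + 5 n + 7) a_n = 0.
Thus a_{n+2} = (-2 n(n-1) - 5 n - 7) / ((n+1)(n+2)) * a_n.

Check with a_0 = -1, a_1 = 0 (apply the recurrence for n = 0, 1, 2, 3): a_0 = -1, a_1 = 0, a_2 = 7/2, a_3 = 0, a_4 = -49/8, a_5 = 0.

a_(n+2) = (-2 n(n-1) - 5 n - 7) / ((n+1)(n+2)) * a_n; check: a_0 = -1, a_1 = 0, a_2 = 7/2, a_3 = 0, a_4 = -49/8, a_5 = 0


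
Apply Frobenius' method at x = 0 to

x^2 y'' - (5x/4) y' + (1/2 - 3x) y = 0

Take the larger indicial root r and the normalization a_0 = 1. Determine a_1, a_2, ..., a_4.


Write in Frobenius form y'' + (p(x)/x) y' + (q(x)/x^2) y = 0:
  p(x) = -5/4,  q(x) = 1/2 - 3x.
Indicial equation: r(r-1) + (-5/4) r + (1/2) = 0 -> roots r_1 = 2, r_2 = 1/4.
Take r = r_1 = 2. Let y(x) = x^r sum_{n>=0} a_n x^n with a_0 = 1.
Substitute y = x^r sum a_n x^n and match x^{r+n}. The recurrence is
  D(n) a_n - 3 a_{n-1} = 0,  where D(n) = (r+n)(r+n-1) + (-5/4)(r+n) + (1/2).
  a_n = 3 / D(n) * a_{n-1}.
Since the indicial polynomial factors as (r - r_1)(r - r_2), D(n) = (r_1 + n - r_1)(r_1 + n - r_2) = n(n + 7/4).
Evaluating step by step (a_0 = 1):
  n = 1: D(1) = 1(1 + 7/4) = 11/4; numerator = 3(1) = 3; a_1 = (3)/(11/4) = 12/11
  n = 2: D(2) = 2(2 + 7/4) = 15/2; numerator = 3(12/11) = 36/11; a_2 = (36/11)/(15/2) = 24/55
  n = 3: D(3) = 3(3 + 7/4) = 57/4; numerator = 3(24/55) = 72/55; a_3 = (72/55)/(57/4) = 96/1045
  n = 4: D(4) = 4(4 + 7/4) = 23; numerator = 3(96/1045) = 288/1045; a_4 = (288/1045)/(23) = 288/24035

r = 2; a_0 = 1; a_1 = 12/11; a_2 = 24/55; a_3 = 96/1045; a_4 = 288/24035


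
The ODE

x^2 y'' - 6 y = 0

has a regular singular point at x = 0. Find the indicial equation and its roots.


Divide by x^2 to reach normal form y'' + P_1(x) y' + P_2(x) y = 0 with P_1(x) = 0 and P_2(x) = -6/x^2.
x = 0 is a singular point because the y-coefficient -6/x^2 has a pole at x = 0.
It is a regular singular point because x P_1(x) = p(x) = 0 and x^2 P_2(x) = q(x) = -6 are polynomials, hence analytic at x = 0.
p(0) = 0,  q(0) = -6.
Indicial equation: r(r-1) + p(0) r + q(0) = 0, i.e. r^2 + (p(0) - 1) r + q(0) = 0, i.e. r^2 - 1 r - 6 = 0.
Discriminant: (-1)^2 - 4(-6) = 25, so r = (1 ± 5)/2.
Solving: r_1 = 3, r_2 = -2.

indicial: r^2 - 1 r - 6 = 0; roots r_1 = 3, r_2 = -2


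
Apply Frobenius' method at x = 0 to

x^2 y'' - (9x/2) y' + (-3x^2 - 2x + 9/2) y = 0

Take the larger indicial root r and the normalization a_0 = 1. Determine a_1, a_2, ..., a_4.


Write in Frobenius form y'' + (p(x)/x) y' + (q(x)/x^2) y = 0:
  p(x) = -9/2,  q(x) = -3x^2 - 2x + 9/2.
Indicial equation: r(r-1) + (-9/2) r + (9/2) = 0 -> roots r_1 = 9/2, r_2 = 1.
Take r = r_1 = 9/2. Let y(x) = x^r sum_{n>=0} a_n x^n with a_0 = 1.
Substitute y = x^r sum a_n x^n and match x^{r+n}. The recurrence is
  D(n) a_n - 2 a_{n-1} - 3 a_{n-2} = 0,  where D(n) = (r+n)(r+n-1) + (-9/2)(r+n) + (9/2).
  a_n = [2 a_{n-1} + 3 a_{n-2}] / D(n).
Since the indicial polynomial factors as (r - r_1)(r - r_2), D(n) = (r_1 + n - r_1)(r_1 + n - r_2) = n(n + 7/2).
Evaluating step by step (a_0 = 1):
  n = 1: D(1) = 1(1 + 7/2) = 9/2; numerator = 2(1) = 2; a_1 = (2)/(9/2) = 4/9
  n = 2: D(2) = 2(2 + 7/2) = 11; numerator = 2(4/9) + 3(1) = 35/9; a_2 = (35/9)/(11) = 35/99
  n = 3: D(3) = 3(3 + 7/2) = 39/2; numerator = 2(35/99) + 3(4/9) = 202/99; a_3 = (202/99)/(39/2) = 404/3861
  n = 4: D(4) = 4(4 + 7/2) = 30; numerator = 2(404/3861) + 3(35/99) = 4903/3861; a_4 = (4903/3861)/(30) = 4903/115830

r = 9/2; a_0 = 1; a_1 = 4/9; a_2 = 35/99; a_3 = 404/3861; a_4 = 4903/115830


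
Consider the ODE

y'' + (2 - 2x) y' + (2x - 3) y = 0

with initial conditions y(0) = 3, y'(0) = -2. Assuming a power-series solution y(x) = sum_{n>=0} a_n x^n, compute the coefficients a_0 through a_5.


Ansatz: y(x) = sum_{n>=0} a_n x^n, so y'(x) = sum_{n>=1} n a_n x^(n-1) and y''(x) = sum_{n>=2} n(n-1) a_n x^(n-2).
Substitute into P(x) y'' + Q(x) y' + R(x) y = 0 with P(x) = 1, Q(x) = 2 - 2x, R(x) = 2x - 3, and match powers of x.
Initial conditions: a_0 = 3, a_1 = -2.
Setting the coefficient of each power of x to zero and solving order by order (substituting the coefficients already found):
  x^0: 2 a_2 + 2 a_1 - 3 a_0 = 0  ->  2 a_2 = -2 a_1 + 3 a_0 = 13  ->  a_2 = 13/2
  x^1: 6 a_3 + 4 a_2 - 5 a_1 + 2 a_0 = 0  ->  6 a_3 = -4 a_2 + 5 a_1 - 2 a_0 = -42  ->  a_3 = -7
  x^2: 12 a_4 + 6 a_3 - 7 a_2 + 2 a_1 = 0  ->  12 a_4 = -6 a_3 + 7 a_2 - 2 a_1 = 183/2  ->  a_4 = 61/8
  x^3: 20 a_5 + 8 a_4 - 9 a_3 + 2 a_2 = 0  ->  20 a_5 = -8 a_4 + 9 a_3 - 2 a_2 = -137  ->  a_5 = -137/20
Truncated series: y(x) = 3 - 2 x + (13/2) x^2 - 7 x^3 + (61/8) x^4 - (137/20) x^5 + O(x^6).

a_0 = 3; a_1 = -2; a_2 = 13/2; a_3 = -7; a_4 = 61/8; a_5 = -137/20


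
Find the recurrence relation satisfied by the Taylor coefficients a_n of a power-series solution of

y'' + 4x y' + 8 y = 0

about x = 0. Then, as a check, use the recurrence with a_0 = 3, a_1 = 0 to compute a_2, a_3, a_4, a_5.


Substitute y = sum_n a_n x^n.
y''(x) has coefficient (n+2)(n+1) a_{n+2} at x^n;
4 x y'(x) has coefficient 4 n a_n at x^n (shift);
8 y(x) has coefficient 8 a_n at x^n.
Matching x^n: (n+2)(n+1) a_{n+2} + (4n + 8) a_n = 0.
Thus a_{n+2} = (-4n - 8) / ((n+1)(n+2)) * a_n.

Check with a_0 = 3, a_1 = 0 (apply the recurrence for n = 0, 1, 2, 3): a_0 = 3, a_1 = 0, a_2 = -12, a_3 = 0, a_4 = 16, a_5 = 0.

a_(n+2) = (-4n - 8) / ((n+1)(n+2)) * a_n; check: a_0 = 3, a_1 = 0, a_2 = -12, a_3 = 0, a_4 = 16, a_5 = 0


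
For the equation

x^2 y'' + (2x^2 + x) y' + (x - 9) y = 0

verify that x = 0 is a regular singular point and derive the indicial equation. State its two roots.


Divide by x^2 to reach normal form y'' + P_1(x) y' + P_2(x) y = 0 with P_1(x) = 2 + 1/x and P_2(x) = 1/x - 9/x^2.
x = 0 is a singular point because the y'-coefficient 2 + 1/x has a pole at x = 0 and the y-coefficient 1/x - 9/x^2 has a pole at x = 0.
It is a regular singular point because x P_1(x) = p(x) = 2x + 1 and x^2 P_2(x) = q(x) = x - 9 are polynomials, hence analytic at x = 0.
p(0) = 1,  q(0) = -9.
Indicial equation: r(r-1) + p(0) r + q(0) = 0, i.e. r^2 + (p(0) - 1) r + q(0) = 0, i.e. r^2 - 9 = 0.
Discriminant: (0)^2 - 4(-9) = 36, so r = (0 ± 6)/2.
Solving: r_1 = 3, r_2 = -3.

indicial: r^2 - 9 = 0; roots r_1 = 3, r_2 = -3


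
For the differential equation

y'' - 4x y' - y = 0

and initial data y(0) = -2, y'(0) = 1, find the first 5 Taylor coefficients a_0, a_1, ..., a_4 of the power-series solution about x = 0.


Ansatz: y(x) = sum_{n>=0} a_n x^n, so y'(x) = sum_{n>=1} n a_n x^(n-1) and y''(x) = sum_{n>=2} n(n-1) a_n x^(n-2).
Substitute into P(x) y'' + Q(x) y' + R(x) y = 0 with P(x) = 1, Q(x) = -4x, R(x) = -1, and match powers of x.
Initial conditions: a_0 = -2, a_1 = 1.
Setting the coefficient of each power of x to zero and solving order by order (substituting the coefficients already found):
  x^0: 2 a_2 - a_0 = 0  ->  2 a_2 = a_0 = -2  ->  a_2 = -1
  x^1: 6 a_3 - 5 a_1 = 0  ->  6 a_3 = 5 a_1 = 5  ->  a_3 = 5/6
  x^2: 12 a_4 - 9 a_2 = 0  ->  12 a_4 = 9 a_2 = -9  ->  a_4 = -3/4
Truncated series: y(x) = -2 + x - x^2 + (5/6) x^3 - (3/4) x^4 + O(x^5).

a_0 = -2; a_1 = 1; a_2 = -1; a_3 = 5/6; a_4 = -3/4


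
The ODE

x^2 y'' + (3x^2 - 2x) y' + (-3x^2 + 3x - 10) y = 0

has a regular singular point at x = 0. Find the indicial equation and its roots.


Divide by x^2 to reach normal form y'' + P_1(x) y' + P_2(x) y = 0 with P_1(x) = 3 - 2/x and P_2(x) = -3 + 3/x - 10/x^2.
x = 0 is a singular point because the y'-coefficient 3 - 2/x has a pole at x = 0 and the y-coefficient -3 + 3/x - 10/x^2 has a pole at x = 0.
It is a regular singular point because x P_1(x) = p(x) = 3x - 2 and x^2 P_2(x) = q(x) = -3x^2 + 3x - 10 are polynomials, hence analytic at x = 0.
p(0) = -2,  q(0) = -10.
Indicial equation: r(r-1) + p(0) r + q(0) = 0, i.e. r^2 + (p(0) - 1) r + q(0) = 0, i.e. r^2 - 3 r - 10 = 0.
Discriminant: (-3)^2 - 4(-10) = 49, so r = (3 ± 7)/2.
Solving: r_1 = 5, r_2 = -2.

indicial: r^2 - 3 r - 10 = 0; roots r_1 = 5, r_2 = -2


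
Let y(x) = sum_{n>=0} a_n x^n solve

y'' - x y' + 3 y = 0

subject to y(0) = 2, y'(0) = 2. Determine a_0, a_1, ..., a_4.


Ansatz: y(x) = sum_{n>=0} a_n x^n, so y'(x) = sum_{n>=1} n a_n x^(n-1) and y''(x) = sum_{n>=2} n(n-1) a_n x^(n-2).
Substitute into P(x) y'' + Q(x) y' + R(x) y = 0 with P(x) = 1, Q(x) = -x, R(x) = 3, and match powers of x.
Initial conditions: a_0 = 2, a_1 = 2.
Setting the coefficient of each power of x to zero and solving order by order (substituting the coefficients already found):
  x^0: 2 a_2 + 3 a_0 = 0  ->  2 a_2 = -3 a_0 = -6  ->  a_2 = -3
  x^1: 6 a_3 + 2 a_1 = 0  ->  6 a_3 = -2 a_1 = -4  ->  a_3 = -2/3
  x^2: 12 a_4 + a_2 = 0  ->  12 a_4 = -a_2 = 3  ->  a_4 = 1/4
Truncated series: y(x) = 2 + 2 x - 3 x^2 - (2/3) x^3 + (1/4) x^4 + O(x^5).

a_0 = 2; a_1 = 2; a_2 = -3; a_3 = -2/3; a_4 = 1/4


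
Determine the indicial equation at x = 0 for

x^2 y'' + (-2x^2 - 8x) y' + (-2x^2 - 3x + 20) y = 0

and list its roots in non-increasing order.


Divide by x^2 to reach normal form y'' + P_1(x) y' + P_2(x) y = 0 with P_1(x) = -2 - 8/x and P_2(x) = -2 - 3/x + 20/x^2.
x = 0 is a singular point because the y'-coefficient -2 - 8/x has a pole at x = 0 and the y-coefficient -2 - 3/x + 20/x^2 has a pole at x = 0.
It is a regular singular point because x P_1(x) = p(x) = -2x - 8 and x^2 P_2(x) = q(x) = -2x^2 - 3x + 20 are polynomials, hence analytic at x = 0.
p(0) = -8,  q(0) = 20.
Indicial equation: r(r-1) + p(0) r + q(0) = 0, i.e. r^2 + (p(0) - 1) r + q(0) = 0, i.e. r^2 - 9 r + 20 = 0.
Discriminant: (-9)^2 - 4(20) = 1, so r = (9 ± 1)/2.
Solving: r_1 = 5, r_2 = 4.

indicial: r^2 - 9 r + 20 = 0; roots r_1 = 5, r_2 = 4


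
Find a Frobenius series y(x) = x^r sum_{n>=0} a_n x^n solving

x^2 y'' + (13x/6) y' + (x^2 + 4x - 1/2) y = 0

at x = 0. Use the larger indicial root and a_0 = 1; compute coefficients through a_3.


Write in Frobenius form y'' + (p(x)/x) y' + (q(x)/x^2) y = 0:
  p(x) = 13/6,  q(x) = x^2 + 4x - 1/2.
Indicial equation: r(r-1) + (13/6) r + (-1/2) = 0 -> roots r_1 = 1/3, r_2 = -3/2.
Take r = r_1 = 1/3. Let y(x) = x^r sum_{n>=0} a_n x^n with a_0 = 1.
Substitute y = x^r sum a_n x^n and match x^{r+n}. The recurrence is
  D(n) a_n + 4 a_{n-1} + 1 a_{n-2} = 0,  where D(n) = (r+n)(r+n-1) + (13/6)(r+n) + (-1/2).
  a_n = [-4 a_{n-1} - 1 a_{n-2}] / D(n).
Since the indicial polynomial factors as (r - r_1)(r - r_2), D(n) = (r_1 + n - r_1)(r_1 + n - r_2) = n(n + 11/6).
Evaluating step by step (a_0 = 1):
  n = 1: D(1) = 1(1 + 11/6) = 17/6; numerator = -4(1) = -4; a_1 = (-4)/(17/6) = -24/17
  n = 2: D(2) = 2(2 + 11/6) = 23/3; numerator = -4(-24/17) - 1(1) = 79/17; a_2 = (79/17)/(23/3) = 237/391
  n = 3: D(3) = 3(3 + 11/6) = 29/2; numerator = -4(237/391) - 1(-24/17) = -396/391; a_3 = (-396/391)/(29/2) = -792/11339

r = 1/3; a_0 = 1; a_1 = -24/17; a_2 = 237/391; a_3 = -792/11339


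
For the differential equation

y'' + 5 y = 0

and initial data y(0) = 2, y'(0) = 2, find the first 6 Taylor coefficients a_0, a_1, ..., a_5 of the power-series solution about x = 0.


Ansatz: y(x) = sum_{n>=0} a_n x^n, so y'(x) = sum_{n>=1} n a_n x^(n-1) and y''(x) = sum_{n>=2} n(n-1) a_n x^(n-2).
Substitute into P(x) y'' + Q(x) y' + R(x) y = 0 with P(x) = 1, Q(x) = 0, R(x) = 5, and match powers of x.
Initial conditions: a_0 = 2, a_1 = 2.
Setting the coefficient of each power of x to zero and solving order by order (substituting the coefficients already found):
  x^0: 2 a_2 + 5 a_0 = 0  ->  2 a_2 = -5 a_0 = -10  ->  a_2 = -5
  x^1: 6 a_3 + 5 a_1 = 0  ->  6 a_3 = -5 a_1 = -10  ->  a_3 = -5/3
  x^2: 12 a_4 + 5 a_2 = 0  ->  12 a_4 = -5 a_2 = 25  ->  a_4 = 25/12
  x^3: 20 a_5 + 5 a_3 = 0  ->  20 a_5 = -5 a_3 = 25/3  ->  a_5 = 5/12
Truncated series: y(x) = 2 + 2 x - 5 x^2 - (5/3) x^3 + (25/12) x^4 + (5/12) x^5 + O(x^6).

a_0 = 2; a_1 = 2; a_2 = -5; a_3 = -5/3; a_4 = 25/12; a_5 = 5/12


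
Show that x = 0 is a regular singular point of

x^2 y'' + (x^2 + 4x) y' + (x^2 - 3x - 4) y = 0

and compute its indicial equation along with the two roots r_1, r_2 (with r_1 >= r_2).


Divide by x^2 to reach normal form y'' + P_1(x) y' + P_2(x) y = 0 with P_1(x) = 1 + 4/x and P_2(x) = 1 - 3/x - 4/x^2.
x = 0 is a singular point because the y'-coefficient 1 + 4/x has a pole at x = 0 and the y-coefficient 1 - 3/x - 4/x^2 has a pole at x = 0.
It is a regular singular point because x P_1(x) = p(x) = x + 4 and x^2 P_2(x) = q(x) = x^2 - 3x - 4 are polynomials, hence analytic at x = 0.
p(0) = 4,  q(0) = -4.
Indicial equation: r(r-1) + p(0) r + q(0) = 0, i.e. r^2 + (p(0) - 1) r + q(0) = 0, i.e. r^2 + 3 r - 4 = 0.
Discriminant: (3)^2 - 4(-4) = 25, so r = (-3 ± 5)/2.
Solving: r_1 = 1, r_2 = -4.

indicial: r^2 + 3 r - 4 = 0; roots r_1 = 1, r_2 = -4


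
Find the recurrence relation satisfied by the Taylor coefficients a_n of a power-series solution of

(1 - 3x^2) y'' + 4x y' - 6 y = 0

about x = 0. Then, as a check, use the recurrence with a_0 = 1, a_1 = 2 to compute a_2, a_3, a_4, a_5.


Substitute y = sum_n a_n x^n.
(1 - 3 x^2) y'' contributes (n+2)(n+1) a_{n+2} - 3 n(n-1) a_n at x^n.
4 x y'(x) contributes 4 n a_n at x^n.
-6 y(x) contributes -6 a_n at x^n.
Matching x^n: (n+2)(n+1) a_{n+2} + (-3 n(n-1) + 4 n - 6) a_n = 0.
Thus a_{n+2} = (3 n(n-1) - 4 n + 6) / ((n+1)(n+2)) * a_n.

Check with a_0 = 1, a_1 = 2 (apply the recurrence for n = 0, 1, 2, 3): a_0 = 1, a_1 = 2, a_2 = 3, a_3 = 2/3, a_4 = 1, a_5 = 2/5.

a_(n+2) = (3 n(n-1) - 4 n + 6) / ((n+1)(n+2)) * a_n; check: a_0 = 1, a_1 = 2, a_2 = 3, a_3 = 2/3, a_4 = 1, a_5 = 2/5


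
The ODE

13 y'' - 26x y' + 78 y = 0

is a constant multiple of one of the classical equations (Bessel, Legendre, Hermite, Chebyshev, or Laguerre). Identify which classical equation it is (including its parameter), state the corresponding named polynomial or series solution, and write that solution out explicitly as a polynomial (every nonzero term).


All three coefficients share the factor 13; dividing through by 13 gives  y'' - 2x y' + 6 y = 0.
This matches the Hermite equation y'' - 2x y' + 2n y = 0 with 2n = 6, so n = 3; the polynomial solution is H_3(x).
With y = sum_k a_k x^k, matching x^k gives (k+2)(k+1) a_{k+2} = 2(k - n) a_k = 2(k - 3) a_k. The right side vanishes at k = 3, so the series with the parity of 3 terminates at degree 3.
Standard normalization: leading coefficient of H_n is 2^n, so a_3 = 2^3 = 8. Work downward with a_k = (k+1)(k+2) a_{k+2} / (2(k - n)):
  a_1 = (2)(3)(8) / (2(1 - 3)) = 48/(-4) = -12
Hence H_3(x) = 8 x^3 - 12 x.

H_3(x); series = 8 x^3 - 12 x


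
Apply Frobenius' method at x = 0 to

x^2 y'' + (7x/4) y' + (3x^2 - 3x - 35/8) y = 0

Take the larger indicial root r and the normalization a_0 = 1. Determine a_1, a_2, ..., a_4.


Write in Frobenius form y'' + (p(x)/x) y' + (q(x)/x^2) y = 0:
  p(x) = 7/4,  q(x) = 3x^2 - 3x - 35/8.
Indicial equation: r(r-1) + (7/4) r + (-35/8) = 0 -> roots r_1 = 7/4, r_2 = -5/2.
Take r = r_1 = 7/4. Let y(x) = x^r sum_{n>=0} a_n x^n with a_0 = 1.
Substitute y = x^r sum a_n x^n and match x^{r+n}. The recurrence is
  D(n) a_n - 3 a_{n-1} + 3 a_{n-2} = 0,  where D(n) = (r+n)(r+n-1) + (7/4)(r+n) + (-35/8).
  a_n = [3 a_{n-1} - 3 a_{n-2}] / D(n).
Since the indicial polynomial factors as (r - r_1)(r - r_2), D(n) = (r_1 + n - r_1)(r_1 + n - r_2) = n(n + 17/4).
Evaluating step by step (a_0 = 1):
  n = 1: D(1) = 1(1 + 17/4) = 21/4; numerator = 3(1) = 3; a_1 = (3)/(21/4) = 4/7
  n = 2: D(2) = 2(2 + 17/4) = 25/2; numerator = 3(4/7) - 3(1) = -9/7; a_2 = (-9/7)/(25/2) = -18/175
  n = 3: D(3) = 3(3 + 17/4) = 87/4; numerator = 3(-18/175) - 3(4/7) = -354/175; a_3 = (-354/175)/(87/4) = -472/5075
  n = 4: D(4) = 4(4 + 17/4) = 33; numerator = 3(-472/5075) - 3(-18/175) = 6/203; a_4 = (6/203)/(33) = 2/2233

r = 7/4; a_0 = 1; a_1 = 4/7; a_2 = -18/175; a_3 = -472/5075; a_4 = 2/2233


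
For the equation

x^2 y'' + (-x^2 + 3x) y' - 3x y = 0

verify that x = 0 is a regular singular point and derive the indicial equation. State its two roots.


Divide by x^2 to reach normal form y'' + P_1(x) y' + P_2(x) y = 0 with P_1(x) = -1 + 3/x and P_2(x) = -3/x.
x = 0 is a singular point because the y'-coefficient -1 + 3/x has a pole at x = 0 and the y-coefficient -3/x has a pole at x = 0.
It is a regular singular point because x P_1(x) = p(x) = 3 - x and x^2 P_2(x) = q(x) = -3x are polynomials, hence analytic at x = 0.
p(0) = 3,  q(0) = 0.
Indicial equation: r(r-1) + p(0) r + q(0) = 0, i.e. r^2 + (p(0) - 1) r + q(0) = 0, i.e. r^2 + 2 r = 0.
Discriminant: (2)^2 - 4(0) = 4, so r = (-2 ± 2)/2.
Solving: r_1 = 0, r_2 = -2.

indicial: r^2 + 2 r = 0; roots r_1 = 0, r_2 = -2


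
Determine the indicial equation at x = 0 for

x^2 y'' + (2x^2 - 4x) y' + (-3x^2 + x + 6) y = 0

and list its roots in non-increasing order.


Divide by x^2 to reach normal form y'' + P_1(x) y' + P_2(x) y = 0 with P_1(x) = 2 - 4/x and P_2(x) = -3 + 1/x + 6/x^2.
x = 0 is a singular point because the y'-coefficient 2 - 4/x has a pole at x = 0 and the y-coefficient -3 + 1/x + 6/x^2 has a pole at x = 0.
It is a regular singular point because x P_1(x) = p(x) = 2x - 4 and x^2 P_2(x) = q(x) = -3x^2 + x + 6 are polynomials, hence analytic at x = 0.
p(0) = -4,  q(0) = 6.
Indicial equation: r(r-1) + p(0) r + q(0) = 0, i.e. r^2 + (p(0) - 1) r + q(0) = 0, i.e. r^2 - 5 r + 6 = 0.
Discriminant: (-5)^2 - 4(6) = 1, so r = (5 ± 1)/2.
Solving: r_1 = 3, r_2 = 2.

indicial: r^2 - 5 r + 6 = 0; roots r_1 = 3, r_2 = 2


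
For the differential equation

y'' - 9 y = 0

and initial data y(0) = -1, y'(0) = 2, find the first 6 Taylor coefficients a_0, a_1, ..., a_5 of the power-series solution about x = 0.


Ansatz: y(x) = sum_{n>=0} a_n x^n, so y'(x) = sum_{n>=1} n a_n x^(n-1) and y''(x) = sum_{n>=2} n(n-1) a_n x^(n-2).
Substitute into P(x) y'' + Q(x) y' + R(x) y = 0 with P(x) = 1, Q(x) = 0, R(x) = -9, and match powers of x.
Initial conditions: a_0 = -1, a_1 = 2.
Setting the coefficient of each power of x to zero and solving order by order (substituting the coefficients already found):
  x^0: 2 a_2 - 9 a_0 = 0  ->  2 a_2 = 9 a_0 = -9  ->  a_2 = -9/2
  x^1: 6 a_3 - 9 a_1 = 0  ->  6 a_3 = 9 a_1 = 18  ->  a_3 = 3
  x^2: 12 a_4 - 9 a_2 = 0  ->  12 a_4 = 9 a_2 = -81/2  ->  a_4 = -27/8
  x^3: 20 a_5 - 9 a_3 = 0  ->  20 a_5 = 9 a_3 = 27  ->  a_5 = 27/20
Truncated series: y(x) = -1 + 2 x - (9/2) x^2 + 3 x^3 - (27/8) x^4 + (27/20) x^5 + O(x^6).

a_0 = -1; a_1 = 2; a_2 = -9/2; a_3 = 3; a_4 = -27/8; a_5 = 27/20


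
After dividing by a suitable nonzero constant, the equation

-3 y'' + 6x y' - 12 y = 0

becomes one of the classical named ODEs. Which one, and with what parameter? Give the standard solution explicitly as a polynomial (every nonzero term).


All three coefficients share the factor -3; dividing through by -3 gives  y'' - 2x y' + 4 y = 0.
This matches the Hermite equation y'' - 2x y' + 2n y = 0 with 2n = 4, so n = 2; the polynomial solution is H_2(x).
With y = sum_k a_k x^k, matching x^k gives (k+2)(k+1) a_{k+2} = 2(k - n) a_k = 2(k - 2) a_k. The right side vanishes at k = 2, so the series with the parity of 2 terminates at degree 2.
Standard normalization: leading coefficient of H_n is 2^n, so a_2 = 2^2 = 4. Work downward with a_k = (k+1)(k+2) a_{k+2} / (2(k - n)):
  a_0 = (1)(2)(4) / (2(0 - 2)) = 8/(-4) = -2
Hence H_2(x) = 4 x^2 - 2.

H_2(x); series = 4 x^2 - 2


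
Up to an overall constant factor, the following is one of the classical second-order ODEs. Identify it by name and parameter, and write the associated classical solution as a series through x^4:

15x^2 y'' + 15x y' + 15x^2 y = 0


All three coefficients share the factor 15; dividing through by 15 gives  x^2 y'' + x y' + x^2 y = 0.
This matches the Bessel equation x^2 y'' + x y' + (x^2 - nu^2) y = 0 with nu^2 = 0, so nu = 0; the solution bounded at x = 0 is J_0(x).
Frobenius at x = 0: indicial roots ±nu; for r = nu the recurrence k(k + 2nu) c_k = -c_{k-2} gives the standard series J_nu(x) = sum_{k>=0} (-1)^k / (k! (k+nu)!) (x/2)^(2k+nu). Evaluate the first 3 terms:
  k = 0: (-1)^0 / (0! * 0! * 2^0) x^0 = 1/(1*1*1) x^0 = (1) x^0
  k = 1: (-1)^1 / (1! * 1! * 2^2) x^2 = -1/(1*1*4) x^2 = (-1/4) x^2
  k = 2: (-1)^2 / (2! * 2! * 2^4) x^4 = 1/(2*2*16) x^4 = (1/64) x^4
Hence J_0(x) = x^4/64 - x^2/4 + 1 + ....

J_0(x); series = x^4/64 - x^2/4 + 1


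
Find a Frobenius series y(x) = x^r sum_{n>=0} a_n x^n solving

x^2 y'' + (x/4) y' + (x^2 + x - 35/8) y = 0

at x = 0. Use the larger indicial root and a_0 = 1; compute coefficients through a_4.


Write in Frobenius form y'' + (p(x)/x) y' + (q(x)/x^2) y = 0:
  p(x) = 1/4,  q(x) = x^2 + x - 35/8.
Indicial equation: r(r-1) + (1/4) r + (-35/8) = 0 -> roots r_1 = 5/2, r_2 = -7/4.
Take r = r_1 = 5/2. Let y(x) = x^r sum_{n>=0} a_n x^n with a_0 = 1.
Substitute y = x^r sum a_n x^n and match x^{r+n}. The recurrence is
  D(n) a_n + 1 a_{n-1} + 1 a_{n-2} = 0,  where D(n) = (r+n)(r+n-1) + (1/4)(r+n) + (-35/8).
  a_n = [-1 a_{n-1} - 1 a_{n-2}] / D(n).
Since the indicial polynomial factors as (r - r_1)(r - r_2), D(n) = (r_1 + n - r_1)(r_1 + n - r_2) = n(n + 17/4).
Evaluating step by step (a_0 = 1):
  n = 1: D(1) = 1(1 + 17/4) = 21/4; numerator = -1(1) = -1; a_1 = (-1)/(21/4) = -4/21
  n = 2: D(2) = 2(2 + 17/4) = 25/2; numerator = -1(-4/21) - 1(1) = -17/21; a_2 = (-17/21)/(25/2) = -34/525
  n = 3: D(3) = 3(3 + 17/4) = 87/4; numerator = -1(-34/525) - 1(-4/21) = 134/525; a_3 = (134/525)/(87/4) = 536/45675
  n = 4: D(4) = 4(4 + 17/4) = 33; numerator = -1(536/45675) - 1(-34/525) = 346/6525; a_4 = (346/6525)/(33) = 346/215325

r = 5/2; a_0 = 1; a_1 = -4/21; a_2 = -34/525; a_3 = 536/45675; a_4 = 346/215325


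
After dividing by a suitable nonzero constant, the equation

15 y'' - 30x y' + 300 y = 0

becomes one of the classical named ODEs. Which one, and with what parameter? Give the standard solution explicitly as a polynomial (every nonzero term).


All three coefficients share the factor 15; dividing through by 15 gives  y'' - 2x y' + 20 y = 0.
This matches the Hermite equation y'' - 2x y' + 2n y = 0 with 2n = 20, so n = 10; the polynomial solution is H_10(x).
With y = sum_k a_k x^k, matching x^k gives (k+2)(k+1) a_{k+2} = 2(k - n) a_k = 2(k - 10) a_k. The right side vanishes at k = 10, so the series with the parity of 10 terminates at degree 10.
Standard normalization: leading coefficient of H_n is 2^n, so a_10 = 2^10 = 1024. Work downward with a_k = (k+1)(k+2) a_{k+2} / (2(k - n)):
  a_8 = (9)(10)(1024) / (2(8 - 10)) = 92160/(-4) = -23040
  a_6 = (7)(8)(-23040) / (2(6 - 10)) = -1290240/(-8) = 161280
  a_4 = (5)(6)(161280) / (2(4 - 10)) = 4838400/(-12) = -403200
  a_2 = (3)(4)(-403200) / (2(2 - 10)) = -4838400/(-16) = 302400
  a_0 = (1)(2)(302400) / (2(0 - 10)) = 604800/(-20) = -30240
Hence H_10(x) = 1024 x^10 - 23040 x^8 + 161280 x^6 - 403200 x^4 + 302400 x^2 - 30240.

H_10(x); series = 1024 x^10 - 23040 x^8 + 161280 x^6 - 403200 x^4 + 302400 x^2 - 30240


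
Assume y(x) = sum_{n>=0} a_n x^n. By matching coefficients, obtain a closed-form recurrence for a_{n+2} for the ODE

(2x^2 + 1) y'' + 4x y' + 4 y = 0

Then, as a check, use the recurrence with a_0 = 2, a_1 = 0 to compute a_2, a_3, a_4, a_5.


Substitute y = sum_n a_n x^n.
(1 + 2 x^2) y'' contributes (n+2)(n+1) a_{n+2} + 2 n(n-1) a_n at x^n.
4 x y'(x) contributes 4 n a_n at x^n.
4 y(x) contributes 4 a_n at x^n.
Matching x^n: (n+2)(n+1) a_{n+2} + (2 n(n-1) + 4 n + 4) a_n = 0.
Thus a_{n+2} = (-2 n(n-1) - 4 n - 4) / ((n+1)(n+2)) * a_n.

Check with a_0 = 2, a_1 = 0 (apply the recurrence for n = 0, 1, 2, 3): a_0 = 2, a_1 = 0, a_2 = -4, a_3 = 0, a_4 = 16/3, a_5 = 0.

a_(n+2) = (-2 n(n-1) - 4 n - 4) / ((n+1)(n+2)) * a_n; check: a_0 = 2, a_1 = 0, a_2 = -4, a_3 = 0, a_4 = 16/3, a_5 = 0


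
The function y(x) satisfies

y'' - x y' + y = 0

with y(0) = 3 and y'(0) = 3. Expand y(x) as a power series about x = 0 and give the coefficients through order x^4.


Ansatz: y(x) = sum_{n>=0} a_n x^n, so y'(x) = sum_{n>=1} n a_n x^(n-1) and y''(x) = sum_{n>=2} n(n-1) a_n x^(n-2).
Substitute into P(x) y'' + Q(x) y' + R(x) y = 0 with P(x) = 1, Q(x) = -x, R(x) = 1, and match powers of x.
Initial conditions: a_0 = 3, a_1 = 3.
Setting the coefficient of each power of x to zero and solving order by order (substituting the coefficients already found):
  x^0: 2 a_2 + a_0 = 0  ->  2 a_2 = -a_0 = -3  ->  a_2 = -3/2
  x^1: 6 a_3 = 0  ->  a_3 = 0
  x^2: 12 a_4 - a_2 = 0  ->  12 a_4 = a_2 = -3/2  ->  a_4 = -1/8
Truncated series: y(x) = 3 + 3 x - (3/2) x^2 - (1/8) x^4 + O(x^5).

a_0 = 3; a_1 = 3; a_2 = -3/2; a_3 = 0; a_4 = -1/8


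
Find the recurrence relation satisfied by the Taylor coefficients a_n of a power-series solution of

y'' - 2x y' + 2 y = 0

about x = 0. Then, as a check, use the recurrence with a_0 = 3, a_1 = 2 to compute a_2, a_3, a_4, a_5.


Substitute y = sum_n a_n x^n.
y''(x) has coefficient (n+2)(n+1) a_{n+2} at x^n;
-2 x y'(x) has coefficient -2 n a_n at x^n (shift);
2 y(x) has coefficient 2 a_n at x^n.
Matching x^n: (n+2)(n+1) a_{n+2} + (-2n + 2) a_n = 0.
Thus a_{n+2} = (2n - 2) / ((n+1)(n+2)) * a_n.

Check with a_0 = 3, a_1 = 2 (apply the recurrence for n = 0, 1, 2, 3): a_0 = 3, a_1 = 2, a_2 = -3, a_3 = 0, a_4 = -1/2, a_5 = 0.

a_(n+2) = (2n - 2) / ((n+1)(n+2)) * a_n; check: a_0 = 3, a_1 = 2, a_2 = -3, a_3 = 0, a_4 = -1/2, a_5 = 0


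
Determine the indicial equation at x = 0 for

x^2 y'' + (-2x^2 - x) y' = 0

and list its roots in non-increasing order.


Divide by x^2 to reach normal form y'' + P_1(x) y' + P_2(x) y = 0 with P_1(x) = -2 - 1/x and P_2(x) = 0.
x = 0 is a singular point because the y'-coefficient -2 - 1/x has a pole at x = 0.
It is a regular singular point because x P_1(x) = p(x) = -2x - 1 and x^2 P_2(x) = q(x) = 0 are polynomials, hence analytic at x = 0.
p(0) = -1,  q(0) = 0.
Indicial equation: r(r-1) + p(0) r + q(0) = 0, i.e. r^2 + (p(0) - 1) r + q(0) = 0, i.e. r^2 - 2 r = 0.
Discriminant: (-2)^2 - 4(0) = 4, so r = (2 ± 2)/2.
Solving: r_1 = 2, r_2 = 0.

indicial: r^2 - 2 r = 0; roots r_1 = 2, r_2 = 0


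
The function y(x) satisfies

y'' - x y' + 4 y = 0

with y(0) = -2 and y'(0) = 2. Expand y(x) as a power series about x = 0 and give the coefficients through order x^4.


Ansatz: y(x) = sum_{n>=0} a_n x^n, so y'(x) = sum_{n>=1} n a_n x^(n-1) and y''(x) = sum_{n>=2} n(n-1) a_n x^(n-2).
Substitute into P(x) y'' + Q(x) y' + R(x) y = 0 with P(x) = 1, Q(x) = -x, R(x) = 4, and match powers of x.
Initial conditions: a_0 = -2, a_1 = 2.
Setting the coefficient of each power of x to zero and solving order by order (substituting the coefficients already found):
  x^0: 2 a_2 + 4 a_0 = 0  ->  2 a_2 = -4 a_0 = 8  ->  a_2 = 4
  x^1: 6 a_3 + 3 a_1 = 0  ->  6 a_3 = -3 a_1 = -6  ->  a_3 = -1
  x^2: 12 a_4 + 2 a_2 = 0  ->  12 a_4 = -2 a_2 = -8  ->  a_4 = -2/3
Truncated series: y(x) = -2 + 2 x + 4 x^2 - x^3 - (2/3) x^4 + O(x^5).

a_0 = -2; a_1 = 2; a_2 = 4; a_3 = -1; a_4 = -2/3


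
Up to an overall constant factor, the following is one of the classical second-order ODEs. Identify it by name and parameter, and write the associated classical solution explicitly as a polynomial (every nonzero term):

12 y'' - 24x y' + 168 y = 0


All three coefficients share the factor 12; dividing through by 12 gives  y'' - 2x y' + 14 y = 0.
This matches the Hermite equation y'' - 2x y' + 2n y = 0 with 2n = 14, so n = 7; the polynomial solution is H_7(x).
With y = sum_k a_k x^k, matching x^k gives (k+2)(k+1) a_{k+2} = 2(k - n) a_k = 2(k - 7) a_k. The right side vanishes at k = 7, so the series with the parity of 7 terminates at degree 7.
Standard normalization: leading coefficient of H_n is 2^n, so a_7 = 2^7 = 128. Work downward with a_k = (k+1)(k+2) a_{k+2} / (2(k - n)):
  a_5 = (6)(7)(128) / (2(5 - 7)) = 5376/(-4) = -1344
  a_3 = (4)(5)(-1344) / (2(3 - 7)) = -26880/(-8) = 3360
  a_1 = (2)(3)(3360) / (2(1 - 7)) = 20160/(-12) = -1680
Hence H_7(x) = 128 x^7 - 1344 x^5 + 3360 x^3 - 1680 x.

H_7(x); series = 128 x^7 - 1344 x^5 + 3360 x^3 - 1680 x


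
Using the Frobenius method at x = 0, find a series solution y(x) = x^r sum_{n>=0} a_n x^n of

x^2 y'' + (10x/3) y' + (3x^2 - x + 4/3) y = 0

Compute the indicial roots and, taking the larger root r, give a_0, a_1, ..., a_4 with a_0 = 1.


Write in Frobenius form y'' + (p(x)/x) y' + (q(x)/x^2) y = 0:
  p(x) = 10/3,  q(x) = 3x^2 - x + 4/3.
Indicial equation: r(r-1) + (10/3) r + (4/3) = 0 -> roots r_1 = -1, r_2 = -4/3.
Take r = r_1 = -1. Let y(x) = x^r sum_{n>=0} a_n x^n with a_0 = 1.
Substitute y = x^r sum a_n x^n and match x^{r+n}. The recurrence is
  D(n) a_n - 1 a_{n-1} + 3 a_{n-2} = 0,  where D(n) = (r+n)(r+n-1) + (10/3)(r+n) + (4/3).
  a_n = [1 a_{n-1} - 3 a_{n-2}] / D(n).
Since the indicial polynomial factors as (r - r_1)(r - r_2), D(n) = (r_1 + n - r_1)(r_1 + n - r_2) = n(n + 1/3).
Evaluating step by step (a_0 = 1):
  n = 1: D(1) = 1(1 + 1/3) = 4/3; numerator = 1(1) = 1; a_1 = (1)/(4/3) = 3/4
  n = 2: D(2) = 2(2 + 1/3) = 14/3; numerator = 1(3/4) - 3(1) = -9/4; a_2 = (-9/4)/(14/3) = -27/56
  n = 3: D(3) = 3(3 + 1/3) = 10; numerator = 1(-27/56) - 3(3/4) = -153/56; a_3 = (-153/56)/(10) = -153/560
  n = 4: D(4) = 4(4 + 1/3) = 52/3; numerator = 1(-153/560) - 3(-27/56) = 657/560; a_4 = (657/560)/(52/3) = 1971/29120

r = -1; a_0 = 1; a_1 = 3/4; a_2 = -27/56; a_3 = -153/560; a_4 = 1971/29120


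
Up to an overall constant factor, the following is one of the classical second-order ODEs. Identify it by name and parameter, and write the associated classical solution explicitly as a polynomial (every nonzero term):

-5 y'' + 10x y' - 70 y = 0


All three coefficients share the factor -5; dividing through by -5 gives  y'' - 2x y' + 14 y = 0.
This matches the Hermite equation y'' - 2x y' + 2n y = 0 with 2n = 14, so n = 7; the polynomial solution is H_7(x).
With y = sum_k a_k x^k, matching x^k gives (k+2)(k+1) a_{k+2} = 2(k - n) a_k = 2(k - 7) a_k. The right side vanishes at k = 7, so the series with the parity of 7 terminates at degree 7.
Standard normalization: leading coefficient of H_n is 2^n, so a_7 = 2^7 = 128. Work downward with a_k = (k+1)(k+2) a_{k+2} / (2(k - n)):
  a_5 = (6)(7)(128) / (2(5 - 7)) = 5376/(-4) = -1344
  a_3 = (4)(5)(-1344) / (2(3 - 7)) = -26880/(-8) = 3360
  a_1 = (2)(3)(3360) / (2(1 - 7)) = 20160/(-12) = -1680
Hence H_7(x) = 128 x^7 - 1344 x^5 + 3360 x^3 - 1680 x.

H_7(x); series = 128 x^7 - 1344 x^5 + 3360 x^3 - 1680 x


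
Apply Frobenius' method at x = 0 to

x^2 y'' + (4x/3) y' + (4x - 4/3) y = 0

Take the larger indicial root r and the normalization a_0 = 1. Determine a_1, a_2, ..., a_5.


Write in Frobenius form y'' + (p(x)/x) y' + (q(x)/x^2) y = 0:
  p(x) = 4/3,  q(x) = 4x - 4/3.
Indicial equation: r(r-1) + (4/3) r + (-4/3) = 0 -> roots r_1 = 1, r_2 = -4/3.
Take r = r_1 = 1. Let y(x) = x^r sum_{n>=0} a_n x^n with a_0 = 1.
Substitute y = x^r sum a_n x^n and match x^{r+n}. The recurrence is
  D(n) a_n + 4 a_{n-1} = 0,  where D(n) = (r+n)(r+n-1) + (4/3)(r+n) + (-4/3).
  a_n = -4 / D(n) * a_{n-1}.
Since the indicial polynomial factors as (r - r_1)(r - r_2), D(n) = (r_1 + n - r_1)(r_1 + n - r_2) = n(n + 7/3).
Evaluating step by step (a_0 = 1):
  n = 1: D(1) = 1(1 + 7/3) = 10/3; numerator = -4(1) = -4; a_1 = (-4)/(10/3) = -6/5
  n = 2: D(2) = 2(2 + 7/3) = 26/3; numerator = -4(-6/5) = 24/5; a_2 = (24/5)/(26/3) = 36/65
  n = 3: D(3) = 3(3 + 7/3) = 16; numerator = -4(36/65) = -144/65; a_3 = (-144/65)/(16) = -9/65
  n = 4: D(4) = 4(4 + 7/3) = 76/3; numerator = -4(-9/65) = 36/65; a_4 = (36/65)/(76/3) = 27/1235
  n = 5: D(5) = 5(5 + 7/3) = 110/3; numerator = -4(27/1235) = -108/1235; a_5 = (-108/1235)/(110/3) = -162/67925

r = 1; a_0 = 1; a_1 = -6/5; a_2 = 36/65; a_3 = -9/65; a_4 = 27/1235; a_5 = -162/67925
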